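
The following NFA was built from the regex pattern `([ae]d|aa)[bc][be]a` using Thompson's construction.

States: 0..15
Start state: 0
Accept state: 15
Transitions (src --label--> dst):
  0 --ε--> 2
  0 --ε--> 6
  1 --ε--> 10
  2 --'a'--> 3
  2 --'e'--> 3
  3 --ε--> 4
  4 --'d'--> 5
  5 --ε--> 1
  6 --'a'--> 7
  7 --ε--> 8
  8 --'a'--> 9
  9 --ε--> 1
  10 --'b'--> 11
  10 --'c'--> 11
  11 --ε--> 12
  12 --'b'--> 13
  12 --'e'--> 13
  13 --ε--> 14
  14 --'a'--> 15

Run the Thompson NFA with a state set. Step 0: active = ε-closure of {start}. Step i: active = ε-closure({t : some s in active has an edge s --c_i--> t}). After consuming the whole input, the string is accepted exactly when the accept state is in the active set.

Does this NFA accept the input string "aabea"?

Answer: ACCEPT

Steps:
S₀ = ε-closure({0}) = {0,2,6}
'a' @ 1: {3,4,7,8}
'a' @ 2: {1,9,10}
'b' @ 3: {11,12}
'e' @ 4: {13,14}
'a' @ 5: {15}  (accept∈set)
final: {15}; accept 15 in set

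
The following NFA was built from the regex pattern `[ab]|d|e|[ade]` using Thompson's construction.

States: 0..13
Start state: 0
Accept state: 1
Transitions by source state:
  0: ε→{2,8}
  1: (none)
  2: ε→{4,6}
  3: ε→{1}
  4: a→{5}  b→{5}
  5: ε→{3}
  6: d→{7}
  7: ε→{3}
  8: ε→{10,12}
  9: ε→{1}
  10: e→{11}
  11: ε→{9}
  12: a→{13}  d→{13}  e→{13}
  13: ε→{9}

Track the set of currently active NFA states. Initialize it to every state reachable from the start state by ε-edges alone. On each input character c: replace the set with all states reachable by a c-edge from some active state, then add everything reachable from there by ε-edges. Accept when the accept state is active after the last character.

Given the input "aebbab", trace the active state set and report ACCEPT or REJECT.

initial (ε-close {0}): {0,2,4,6,8,10,12}
'a' @ 1: {1,3,5,9,13}  (accept∈set)
'e' @ 2: {}  — no active states
rest 'bbab' ignored (set empty)
after full input: {}  (accept=1 not in)

Answer: REJECT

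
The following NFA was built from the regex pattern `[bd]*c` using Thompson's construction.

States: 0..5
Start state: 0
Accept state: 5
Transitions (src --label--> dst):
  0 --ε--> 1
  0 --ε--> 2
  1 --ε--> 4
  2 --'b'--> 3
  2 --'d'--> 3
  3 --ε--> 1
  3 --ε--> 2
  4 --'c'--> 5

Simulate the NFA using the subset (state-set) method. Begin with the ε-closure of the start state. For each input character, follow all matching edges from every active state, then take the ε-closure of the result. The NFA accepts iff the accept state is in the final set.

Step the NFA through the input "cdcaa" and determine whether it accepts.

Answer: REJECT

Derivation:
start: ε-closure({0}) = {0,1,2,4}
'c' @ 1: {5}  ✓accept
'd' @ 2: {}  — no active states
rest 'caa' ignored (set empty)
after full input: {}  (accept=5 not in)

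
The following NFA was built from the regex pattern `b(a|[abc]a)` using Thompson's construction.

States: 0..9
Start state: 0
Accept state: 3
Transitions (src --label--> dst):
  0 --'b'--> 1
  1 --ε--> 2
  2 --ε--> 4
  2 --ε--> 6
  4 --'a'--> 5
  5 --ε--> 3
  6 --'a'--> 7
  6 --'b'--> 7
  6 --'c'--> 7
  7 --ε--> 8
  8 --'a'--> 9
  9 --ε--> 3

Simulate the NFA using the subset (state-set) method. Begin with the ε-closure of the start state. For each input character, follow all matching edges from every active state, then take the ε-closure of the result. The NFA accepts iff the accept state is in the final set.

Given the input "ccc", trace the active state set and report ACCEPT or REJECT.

initial (ε-close {0}): {0}
'c' @ 1: {}  — state set empty
rest 'cc' ignored (set empty)
after full input: {}  (accept=3 not in)

Answer: REJECT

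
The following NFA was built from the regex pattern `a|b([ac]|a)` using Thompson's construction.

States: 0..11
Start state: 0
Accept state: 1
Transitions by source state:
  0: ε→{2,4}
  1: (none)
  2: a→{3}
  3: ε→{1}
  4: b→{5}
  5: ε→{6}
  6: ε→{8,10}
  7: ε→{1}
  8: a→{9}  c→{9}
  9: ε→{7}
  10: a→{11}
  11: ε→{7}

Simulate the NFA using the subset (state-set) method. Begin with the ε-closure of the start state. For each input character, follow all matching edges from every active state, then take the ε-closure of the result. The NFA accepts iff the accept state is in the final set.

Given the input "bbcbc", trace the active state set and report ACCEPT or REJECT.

Answer: REJECT

Steps:
S₀ = ε-closure({0}) = {0,2,4}
'b' @ 1: {5,6,8,10}
'b' @ 2: {}  — state set empty
rest 'cbc' ignored (set empty)
end set {} — state 1 not in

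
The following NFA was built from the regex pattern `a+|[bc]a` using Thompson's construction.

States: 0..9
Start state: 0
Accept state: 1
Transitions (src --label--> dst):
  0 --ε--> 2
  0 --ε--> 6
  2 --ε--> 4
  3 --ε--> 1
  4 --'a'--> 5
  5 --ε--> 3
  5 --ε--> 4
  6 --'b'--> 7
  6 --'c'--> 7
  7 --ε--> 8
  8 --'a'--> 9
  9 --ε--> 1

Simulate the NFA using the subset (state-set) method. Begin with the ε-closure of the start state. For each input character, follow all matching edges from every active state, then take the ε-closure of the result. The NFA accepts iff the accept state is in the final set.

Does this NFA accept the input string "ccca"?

initial (ε-close {0}): {0,2,4,6}
'c' @ 1: {7,8}
'c' @ 2: {}  — no active states
rest 'ca' ignored (set empty)
end set {} — state 1 not in

Answer: REJECT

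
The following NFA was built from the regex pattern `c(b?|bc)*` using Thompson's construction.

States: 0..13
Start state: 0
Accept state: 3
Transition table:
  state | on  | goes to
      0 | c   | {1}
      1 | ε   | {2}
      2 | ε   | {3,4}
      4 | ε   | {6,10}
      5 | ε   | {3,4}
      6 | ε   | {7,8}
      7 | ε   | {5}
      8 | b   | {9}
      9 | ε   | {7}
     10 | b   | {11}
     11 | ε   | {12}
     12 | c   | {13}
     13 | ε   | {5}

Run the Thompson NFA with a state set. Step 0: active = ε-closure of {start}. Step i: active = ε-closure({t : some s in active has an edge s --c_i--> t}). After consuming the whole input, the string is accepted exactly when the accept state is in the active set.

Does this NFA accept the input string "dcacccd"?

Answer: REJECT

Derivation:
initial (ε-close {0}): {0}
'd' @ 1: {}  — dead — no transitions
rest 'cacccd' ignored (set empty)
end set {} — state 3 not in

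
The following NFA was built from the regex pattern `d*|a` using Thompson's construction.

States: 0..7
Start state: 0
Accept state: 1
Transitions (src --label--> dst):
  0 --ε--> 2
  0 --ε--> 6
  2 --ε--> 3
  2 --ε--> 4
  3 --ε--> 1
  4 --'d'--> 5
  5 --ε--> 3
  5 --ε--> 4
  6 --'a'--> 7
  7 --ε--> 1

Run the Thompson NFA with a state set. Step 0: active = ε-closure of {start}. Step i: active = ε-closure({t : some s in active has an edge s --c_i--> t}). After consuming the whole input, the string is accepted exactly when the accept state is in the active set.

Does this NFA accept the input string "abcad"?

start: ε-closure({0}) = {0,1,2,3,4,6}
'a' @ 1: {1,7}  ✓accept
'b' @ 2: {}  — dead — no transitions
rest 'cad' ignored (set empty)
end set {} — state 1 not in

Answer: REJECT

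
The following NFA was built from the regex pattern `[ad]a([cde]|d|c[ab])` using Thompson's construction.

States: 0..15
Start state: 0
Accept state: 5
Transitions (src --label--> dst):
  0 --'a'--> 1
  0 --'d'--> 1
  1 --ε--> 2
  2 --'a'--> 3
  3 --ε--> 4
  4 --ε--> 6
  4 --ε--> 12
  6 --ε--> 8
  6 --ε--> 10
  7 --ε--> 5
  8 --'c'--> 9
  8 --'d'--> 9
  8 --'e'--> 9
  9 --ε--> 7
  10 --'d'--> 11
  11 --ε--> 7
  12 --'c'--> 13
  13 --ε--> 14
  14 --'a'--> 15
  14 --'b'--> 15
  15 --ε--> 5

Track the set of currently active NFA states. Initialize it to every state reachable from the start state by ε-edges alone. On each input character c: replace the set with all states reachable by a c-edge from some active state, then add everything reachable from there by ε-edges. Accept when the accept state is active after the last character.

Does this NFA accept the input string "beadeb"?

Answer: REJECT

Steps:
S₀ = ε-closure({0}) = {0}
'b' @ 1: {}  — no active states
rest 'eadeb' ignored (set empty)
end set {} — state 5 not in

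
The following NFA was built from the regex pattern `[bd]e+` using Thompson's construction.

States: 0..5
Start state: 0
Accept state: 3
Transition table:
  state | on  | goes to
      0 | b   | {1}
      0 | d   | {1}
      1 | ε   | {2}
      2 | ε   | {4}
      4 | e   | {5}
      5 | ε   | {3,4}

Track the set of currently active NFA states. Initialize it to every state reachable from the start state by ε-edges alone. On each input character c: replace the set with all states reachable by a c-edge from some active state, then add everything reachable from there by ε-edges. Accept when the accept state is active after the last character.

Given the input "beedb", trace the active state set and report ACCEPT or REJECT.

initial (ε-close {0}): {0}
'b' @ 1: {1,2,4}
'e' @ 2: {3,4,5}  [accepting]
'e' @ 3: {3,4,5}  [accepting]
'd' @ 4: {}  — no active states
rest 'b' ignored (set empty)
after full input: {}  (accept=3 not in)

Answer: REJECT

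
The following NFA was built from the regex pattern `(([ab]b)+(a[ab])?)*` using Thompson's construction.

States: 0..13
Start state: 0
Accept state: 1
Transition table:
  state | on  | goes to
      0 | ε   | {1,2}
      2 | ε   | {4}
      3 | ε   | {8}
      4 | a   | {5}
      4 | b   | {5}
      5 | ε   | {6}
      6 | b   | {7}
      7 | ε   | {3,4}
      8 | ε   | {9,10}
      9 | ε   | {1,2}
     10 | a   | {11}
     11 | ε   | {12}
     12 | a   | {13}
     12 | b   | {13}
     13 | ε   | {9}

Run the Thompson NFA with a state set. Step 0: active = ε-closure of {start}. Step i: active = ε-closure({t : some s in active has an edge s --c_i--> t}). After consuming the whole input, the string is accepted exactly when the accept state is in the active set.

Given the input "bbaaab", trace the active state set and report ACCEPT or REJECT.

Answer: ACCEPT

Steps:
initial (ε-close {0}): {0,1,2,4}
'b' @ 1: {5,6}
'b' @ 2: {1,2,3,4,7,8,9,10}  (accept∈set)
'a' @ 3: {5,6,11,12}
'a' @ 4: {1,2,4,9,13}  (accept∈set)
'a' @ 5: {5,6}
'b' @ 6: {1,2,3,4,7,8,9,10}  (accept∈set)
end set {1,2,3,4,7,8,9,10} — state 1 in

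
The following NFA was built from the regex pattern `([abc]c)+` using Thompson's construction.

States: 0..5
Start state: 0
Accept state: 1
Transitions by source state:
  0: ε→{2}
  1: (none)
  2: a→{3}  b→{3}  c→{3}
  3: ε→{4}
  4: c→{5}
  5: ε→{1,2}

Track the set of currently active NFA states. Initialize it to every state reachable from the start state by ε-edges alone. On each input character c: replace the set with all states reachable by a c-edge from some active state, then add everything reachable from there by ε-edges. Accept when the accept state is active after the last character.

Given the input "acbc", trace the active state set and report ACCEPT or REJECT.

Answer: ACCEPT

Derivation:
start: ε-closure({0}) = {0,2}
'a' @ 1: {3,4}
'c' @ 2: {1,2,5}  (accept∈set)
'b' @ 3: {3,4}
'c' @ 4: {1,2,5}  (accept∈set)
after full input: {1,2,5}  (accept=1 in)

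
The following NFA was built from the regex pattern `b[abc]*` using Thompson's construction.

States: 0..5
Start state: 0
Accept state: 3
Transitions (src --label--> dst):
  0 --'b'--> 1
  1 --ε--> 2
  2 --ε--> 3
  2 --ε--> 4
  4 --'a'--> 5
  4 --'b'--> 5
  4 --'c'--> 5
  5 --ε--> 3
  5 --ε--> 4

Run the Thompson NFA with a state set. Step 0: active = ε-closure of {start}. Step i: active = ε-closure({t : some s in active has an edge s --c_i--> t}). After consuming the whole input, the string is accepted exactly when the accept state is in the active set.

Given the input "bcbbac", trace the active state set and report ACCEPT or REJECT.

Answer: ACCEPT

Trace:
S₀ = ε-closure({0}) = {0}
'b' @ 1: {1,2,3,4}  [accepting]
'c' @ 2: {3,4,5}  [accepting]
'b' @ 3: {3,4,5}  [accepting]
'b' @ 4: {3,4,5}  [accepting]
'a' @ 5: {3,4,5}  [accepting]
'c' @ 6: {3,4,5}  [accepting]
final: {3,4,5}; accept 3 in set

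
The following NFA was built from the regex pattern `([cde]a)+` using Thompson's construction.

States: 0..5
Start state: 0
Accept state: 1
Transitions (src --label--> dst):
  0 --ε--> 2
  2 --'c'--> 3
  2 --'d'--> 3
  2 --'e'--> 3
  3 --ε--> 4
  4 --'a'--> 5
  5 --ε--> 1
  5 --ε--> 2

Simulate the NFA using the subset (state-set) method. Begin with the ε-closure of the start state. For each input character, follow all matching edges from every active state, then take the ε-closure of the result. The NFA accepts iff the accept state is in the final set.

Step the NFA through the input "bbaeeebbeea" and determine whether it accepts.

Answer: REJECT

Derivation:
start: ε-closure({0}) = {0,2}
'b' @ 1: {}  — dead — no transitions
rest 'baeeebbeea' ignored (set empty)
final: {}; accept 1 not in set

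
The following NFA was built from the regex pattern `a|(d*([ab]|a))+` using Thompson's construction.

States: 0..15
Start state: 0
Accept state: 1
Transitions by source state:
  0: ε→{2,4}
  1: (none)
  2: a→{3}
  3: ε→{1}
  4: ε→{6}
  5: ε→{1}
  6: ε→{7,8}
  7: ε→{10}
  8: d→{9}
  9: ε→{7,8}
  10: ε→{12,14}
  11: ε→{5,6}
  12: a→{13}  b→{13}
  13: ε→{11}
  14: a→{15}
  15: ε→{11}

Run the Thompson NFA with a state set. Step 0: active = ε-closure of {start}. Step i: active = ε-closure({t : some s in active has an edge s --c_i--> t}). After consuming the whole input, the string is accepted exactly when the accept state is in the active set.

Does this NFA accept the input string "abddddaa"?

start: ε-closure({0}) = {0,2,4,6,7,8,10,12,14}
'a' @ 1: {1,3,5,6,7,8,10,11,12,13,14,15}  ✓accept
'b' @ 2: {1,5,6,7,8,10,11,12,13,14}  ✓accept
'd' @ 3: {7,8,9,10,12,14}
'd' @ 4: {7,8,9,10,12,14}
'd' @ 5: {7,8,9,10,12,14}
'd' @ 6: {7,8,9,10,12,14}
'a' @ 7: {1,5,6,7,8,10,11,12,13,14,15}  ✓accept
'a' @ 8: {1,5,6,7,8,10,11,12,13,14,15}  ✓accept
after full input: {1,5,6,7,8,10,11,12,13,14,15}  (accept=1 in)

Answer: ACCEPT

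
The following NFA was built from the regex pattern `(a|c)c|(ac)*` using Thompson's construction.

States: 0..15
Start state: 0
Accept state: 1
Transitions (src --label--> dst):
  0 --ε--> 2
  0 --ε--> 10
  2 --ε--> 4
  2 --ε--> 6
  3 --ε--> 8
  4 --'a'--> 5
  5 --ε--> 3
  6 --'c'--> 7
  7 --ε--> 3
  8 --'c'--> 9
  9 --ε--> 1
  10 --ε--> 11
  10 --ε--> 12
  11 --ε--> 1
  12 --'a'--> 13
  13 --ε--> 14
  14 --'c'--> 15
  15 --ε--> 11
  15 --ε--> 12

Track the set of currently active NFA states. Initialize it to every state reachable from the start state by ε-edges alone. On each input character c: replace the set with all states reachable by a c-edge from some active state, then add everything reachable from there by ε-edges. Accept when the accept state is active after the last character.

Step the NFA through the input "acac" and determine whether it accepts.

S₀ = ε-closure({0}) = {0,1,2,4,6,10,11,12}
'a' @ 1: {3,5,8,13,14}
'c' @ 2: {1,9,11,12,15}  (accept∈set)
'a' @ 3: {13,14}
'c' @ 4: {1,11,12,15}  (accept∈set)
end set {1,11,12,15} — state 1 in

Answer: ACCEPT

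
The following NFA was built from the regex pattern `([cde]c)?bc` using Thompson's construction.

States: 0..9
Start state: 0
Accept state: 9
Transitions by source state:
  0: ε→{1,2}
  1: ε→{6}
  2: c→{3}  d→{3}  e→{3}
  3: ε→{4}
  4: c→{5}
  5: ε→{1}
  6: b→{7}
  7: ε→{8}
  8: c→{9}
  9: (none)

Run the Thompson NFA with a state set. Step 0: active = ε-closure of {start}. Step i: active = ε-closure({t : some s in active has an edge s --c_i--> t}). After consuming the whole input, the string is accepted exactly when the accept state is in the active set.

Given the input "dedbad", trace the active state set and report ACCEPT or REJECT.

Answer: REJECT

Derivation:
start: ε-closure({0}) = {0,1,2,6}
'd' @ 1: {3,4}
'e' @ 2: {}  — state set empty
rest 'dbad' ignored (set empty)
after full input: {}  (accept=9 not in)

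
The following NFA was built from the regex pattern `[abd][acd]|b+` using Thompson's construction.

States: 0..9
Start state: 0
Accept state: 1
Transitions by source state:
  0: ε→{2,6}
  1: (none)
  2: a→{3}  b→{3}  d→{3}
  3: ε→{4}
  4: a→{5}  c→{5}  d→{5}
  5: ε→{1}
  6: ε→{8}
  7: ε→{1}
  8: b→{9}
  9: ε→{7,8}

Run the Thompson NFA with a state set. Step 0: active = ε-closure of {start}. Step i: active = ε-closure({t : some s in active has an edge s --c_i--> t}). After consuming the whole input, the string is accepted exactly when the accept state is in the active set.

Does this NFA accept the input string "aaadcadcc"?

S₀ = ε-closure({0}) = {0,2,6,8}
'a' @ 1: {3,4}
'a' @ 2: {1,5}  [accepting]
'a' @ 3: {}  — no active states
rest 'dcadcc' ignored (set empty)
end set {} — state 1 not in

Answer: REJECT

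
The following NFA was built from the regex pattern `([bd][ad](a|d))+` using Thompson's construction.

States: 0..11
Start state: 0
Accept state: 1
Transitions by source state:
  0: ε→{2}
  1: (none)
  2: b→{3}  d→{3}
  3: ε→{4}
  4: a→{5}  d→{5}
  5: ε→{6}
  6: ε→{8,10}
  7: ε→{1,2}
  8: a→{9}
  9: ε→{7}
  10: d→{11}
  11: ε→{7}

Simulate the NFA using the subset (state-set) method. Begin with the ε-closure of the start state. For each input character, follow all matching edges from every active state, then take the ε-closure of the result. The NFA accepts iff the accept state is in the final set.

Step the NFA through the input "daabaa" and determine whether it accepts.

start: ε-closure({0}) = {0,2}
'd' @ 1: {3,4}
'a' @ 2: {5,6,8,10}
'a' @ 3: {1,2,7,9}  (accept∈set)
'b' @ 4: {3,4}
'a' @ 5: {5,6,8,10}
'a' @ 6: {1,2,7,9}  (accept∈set)
end set {1,2,7,9} — state 1 in

Answer: ACCEPT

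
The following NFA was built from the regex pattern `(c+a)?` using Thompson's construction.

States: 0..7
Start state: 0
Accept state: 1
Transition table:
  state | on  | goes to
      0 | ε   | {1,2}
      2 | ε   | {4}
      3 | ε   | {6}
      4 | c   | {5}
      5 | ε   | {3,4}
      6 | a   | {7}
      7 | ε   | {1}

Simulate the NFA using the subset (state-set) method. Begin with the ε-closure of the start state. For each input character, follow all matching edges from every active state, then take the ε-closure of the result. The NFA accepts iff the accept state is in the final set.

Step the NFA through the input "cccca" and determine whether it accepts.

Answer: ACCEPT

Derivation:
start: ε-closure({0}) = {0,1,2,4}
'c' @ 1: {3,4,5,6}
'c' @ 2: {3,4,5,6}
'c' @ 3: {3,4,5,6}
'c' @ 4: {3,4,5,6}
'a' @ 5: {1,7}  (accept∈set)
final: {1,7}; accept 1 in set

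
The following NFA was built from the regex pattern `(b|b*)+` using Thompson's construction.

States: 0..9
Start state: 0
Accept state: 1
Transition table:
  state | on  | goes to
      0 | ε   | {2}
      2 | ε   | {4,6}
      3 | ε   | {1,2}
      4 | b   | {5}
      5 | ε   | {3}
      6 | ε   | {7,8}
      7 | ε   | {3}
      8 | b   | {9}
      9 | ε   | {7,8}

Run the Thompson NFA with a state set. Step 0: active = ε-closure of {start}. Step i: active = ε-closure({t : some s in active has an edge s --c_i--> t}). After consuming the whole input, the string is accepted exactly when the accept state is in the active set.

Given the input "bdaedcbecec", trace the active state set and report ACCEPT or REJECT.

S₀ = ε-closure({0}) = {0,1,2,3,4,6,7,8}
'b' @ 1: {1,2,3,4,5,6,7,8,9}  (accept∈set)
'd' @ 2: {}  — dead — no transitions
rest 'aedcbecec' ignored (set empty)
end set {} — state 1 not in

Answer: REJECT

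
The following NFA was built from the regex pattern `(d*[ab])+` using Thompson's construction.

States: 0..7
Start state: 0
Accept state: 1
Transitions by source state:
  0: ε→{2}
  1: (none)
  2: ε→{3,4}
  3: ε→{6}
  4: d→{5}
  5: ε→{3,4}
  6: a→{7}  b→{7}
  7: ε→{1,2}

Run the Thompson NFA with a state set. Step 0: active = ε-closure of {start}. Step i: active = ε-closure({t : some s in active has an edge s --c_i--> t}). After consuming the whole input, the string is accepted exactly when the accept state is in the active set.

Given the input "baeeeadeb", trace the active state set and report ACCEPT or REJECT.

start: ε-closure({0}) = {0,2,3,4,6}
'b' @ 1: {1,2,3,4,6,7}  ✓accept
'a' @ 2: {1,2,3,4,6,7}  ✓accept
'e' @ 3: {}  — state set empty
rest 'eeadeb' ignored (set empty)
end set {} — state 1 not in

Answer: REJECT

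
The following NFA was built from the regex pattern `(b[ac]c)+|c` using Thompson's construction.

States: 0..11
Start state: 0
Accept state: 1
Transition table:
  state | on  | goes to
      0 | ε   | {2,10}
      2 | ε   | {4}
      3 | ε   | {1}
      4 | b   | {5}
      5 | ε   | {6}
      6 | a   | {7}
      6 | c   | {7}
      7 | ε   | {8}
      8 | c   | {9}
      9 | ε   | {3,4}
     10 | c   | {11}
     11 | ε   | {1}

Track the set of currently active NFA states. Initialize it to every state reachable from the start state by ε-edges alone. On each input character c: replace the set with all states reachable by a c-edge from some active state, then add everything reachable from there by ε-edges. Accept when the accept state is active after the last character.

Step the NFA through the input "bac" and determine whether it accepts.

S₀ = ε-closure({0}) = {0,2,4,10}
'b' @ 1: {5,6}
'a' @ 2: {7,8}
'c' @ 3: {1,3,4,9}  (accept∈set)
end set {1,3,4,9} — state 1 in

Answer: ACCEPT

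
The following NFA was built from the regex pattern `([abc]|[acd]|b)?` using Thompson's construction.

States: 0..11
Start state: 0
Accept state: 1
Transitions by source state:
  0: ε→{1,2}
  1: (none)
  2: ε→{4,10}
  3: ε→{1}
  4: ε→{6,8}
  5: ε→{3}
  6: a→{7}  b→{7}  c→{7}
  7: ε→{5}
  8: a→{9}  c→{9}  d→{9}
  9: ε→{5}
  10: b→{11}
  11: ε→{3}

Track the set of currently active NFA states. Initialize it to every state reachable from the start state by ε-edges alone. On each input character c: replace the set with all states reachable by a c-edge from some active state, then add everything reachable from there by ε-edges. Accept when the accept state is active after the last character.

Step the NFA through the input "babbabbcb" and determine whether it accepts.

start: ε-closure({0}) = {0,1,2,4,6,8,10}
'b' @ 1: {1,3,5,7,11}  [accepting]
'a' @ 2: {}  — state set empty
rest 'bbabbcb' ignored (set empty)
after full input: {}  (accept=1 not in)

Answer: REJECT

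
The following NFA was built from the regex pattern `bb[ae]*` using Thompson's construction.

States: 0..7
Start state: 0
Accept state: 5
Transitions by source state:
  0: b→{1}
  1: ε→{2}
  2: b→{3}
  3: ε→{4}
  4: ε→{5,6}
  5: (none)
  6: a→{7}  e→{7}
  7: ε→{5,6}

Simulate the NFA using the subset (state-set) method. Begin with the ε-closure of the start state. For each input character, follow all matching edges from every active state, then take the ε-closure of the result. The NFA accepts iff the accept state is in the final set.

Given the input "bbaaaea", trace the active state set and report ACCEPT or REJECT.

Answer: ACCEPT

Trace:
initial (ε-close {0}): {0}
'b' @ 1: {1,2}
'b' @ 2: {3,4,5,6}  [accepting]
'a' @ 3: {5,6,7}  [accepting]
'a' @ 4: {5,6,7}  [accepting]
'a' @ 5: {5,6,7}  [accepting]
'e' @ 6: {5,6,7}  [accepting]
'a' @ 7: {5,6,7}  [accepting]
final: {5,6,7}; accept 5 in set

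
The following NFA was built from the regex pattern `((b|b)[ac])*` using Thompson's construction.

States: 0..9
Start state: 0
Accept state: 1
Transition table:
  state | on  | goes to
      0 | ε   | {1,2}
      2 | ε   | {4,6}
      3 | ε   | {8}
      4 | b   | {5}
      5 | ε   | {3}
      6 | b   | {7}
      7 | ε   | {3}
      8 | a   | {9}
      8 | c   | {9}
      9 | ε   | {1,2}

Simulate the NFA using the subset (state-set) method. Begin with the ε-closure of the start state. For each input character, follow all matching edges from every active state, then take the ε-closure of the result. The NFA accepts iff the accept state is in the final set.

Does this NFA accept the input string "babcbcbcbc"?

Answer: ACCEPT

Derivation:
start: ε-closure({0}) = {0,1,2,4,6}
'b' @ 1: {3,5,7,8}
'a' @ 2: {1,2,4,6,9}  ✓accept
'b' @ 3: {3,5,7,8}
'c' @ 4: {1,2,4,6,9}  ✓accept
'b' @ 5: {3,5,7,8}
'c' @ 6: {1,2,4,6,9}  ✓accept
'b' @ 7: {3,5,7,8}
'c' @ 8: {1,2,4,6,9}  ✓accept
'b' @ 9: {3,5,7,8}
'c' @ 10: {1,2,4,6,9}  ✓accept
final: {1,2,4,6,9}; accept 1 in set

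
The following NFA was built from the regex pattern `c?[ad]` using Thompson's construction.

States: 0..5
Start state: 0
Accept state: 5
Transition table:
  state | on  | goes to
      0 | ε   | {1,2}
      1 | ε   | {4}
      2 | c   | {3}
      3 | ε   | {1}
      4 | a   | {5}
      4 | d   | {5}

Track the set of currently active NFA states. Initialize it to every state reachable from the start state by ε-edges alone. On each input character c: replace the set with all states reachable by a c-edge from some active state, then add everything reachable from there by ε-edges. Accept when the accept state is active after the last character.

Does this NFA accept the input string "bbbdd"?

Answer: REJECT

Steps:
start: ε-closure({0}) = {0,1,2,4}
'b' @ 1: {}  — dead — no transitions
rest 'bbdd' ignored (set empty)
end set {} — state 5 not in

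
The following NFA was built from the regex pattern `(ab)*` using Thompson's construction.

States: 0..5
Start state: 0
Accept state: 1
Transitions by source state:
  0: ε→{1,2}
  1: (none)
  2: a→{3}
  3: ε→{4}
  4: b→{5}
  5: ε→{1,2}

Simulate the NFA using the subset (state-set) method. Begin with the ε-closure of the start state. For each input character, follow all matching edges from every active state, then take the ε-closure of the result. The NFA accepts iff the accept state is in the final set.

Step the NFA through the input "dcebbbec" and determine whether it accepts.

initial (ε-close {0}): {0,1,2}
'd' @ 1: {}  — state set empty
rest 'cebbbec' ignored (set empty)
after full input: {}  (accept=1 not in)

Answer: REJECT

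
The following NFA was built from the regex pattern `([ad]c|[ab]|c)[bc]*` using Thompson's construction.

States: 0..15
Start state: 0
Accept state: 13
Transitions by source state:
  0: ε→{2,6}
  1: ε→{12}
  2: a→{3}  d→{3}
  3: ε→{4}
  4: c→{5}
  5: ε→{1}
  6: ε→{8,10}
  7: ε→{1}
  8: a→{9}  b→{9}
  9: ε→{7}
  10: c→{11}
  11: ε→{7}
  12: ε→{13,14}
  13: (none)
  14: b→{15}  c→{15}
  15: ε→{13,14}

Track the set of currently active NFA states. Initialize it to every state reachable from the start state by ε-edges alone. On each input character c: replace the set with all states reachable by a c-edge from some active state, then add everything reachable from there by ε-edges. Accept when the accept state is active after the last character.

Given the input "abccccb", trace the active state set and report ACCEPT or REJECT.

Answer: ACCEPT

Derivation:
S₀ = ε-closure({0}) = {0,2,6,8,10}
'a' @ 1: {1,3,4,7,9,12,13,14}  (accept∈set)
'b' @ 2: {13,14,15}  (accept∈set)
'c' @ 3: {13,14,15}  (accept∈set)
'c' @ 4: {13,14,15}  (accept∈set)
'c' @ 5: {13,14,15}  (accept∈set)
'c' @ 6: {13,14,15}  (accept∈set)
'b' @ 7: {13,14,15}  (accept∈set)
after full input: {13,14,15}  (accept=13 in)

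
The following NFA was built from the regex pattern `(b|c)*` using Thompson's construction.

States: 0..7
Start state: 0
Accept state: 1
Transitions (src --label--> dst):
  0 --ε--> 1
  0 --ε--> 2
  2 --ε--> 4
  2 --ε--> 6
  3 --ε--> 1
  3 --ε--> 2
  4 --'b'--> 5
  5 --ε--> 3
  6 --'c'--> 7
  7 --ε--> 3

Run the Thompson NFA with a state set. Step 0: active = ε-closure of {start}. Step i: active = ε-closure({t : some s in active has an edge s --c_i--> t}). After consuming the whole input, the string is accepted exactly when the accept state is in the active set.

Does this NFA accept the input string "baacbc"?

S₀ = ε-closure({0}) = {0,1,2,4,6}
'b' @ 1: {1,2,3,4,5,6}  [accepting]
'a' @ 2: {}  — state set empty
rest 'acbc' ignored (set empty)
after full input: {}  (accept=1 not in)

Answer: REJECT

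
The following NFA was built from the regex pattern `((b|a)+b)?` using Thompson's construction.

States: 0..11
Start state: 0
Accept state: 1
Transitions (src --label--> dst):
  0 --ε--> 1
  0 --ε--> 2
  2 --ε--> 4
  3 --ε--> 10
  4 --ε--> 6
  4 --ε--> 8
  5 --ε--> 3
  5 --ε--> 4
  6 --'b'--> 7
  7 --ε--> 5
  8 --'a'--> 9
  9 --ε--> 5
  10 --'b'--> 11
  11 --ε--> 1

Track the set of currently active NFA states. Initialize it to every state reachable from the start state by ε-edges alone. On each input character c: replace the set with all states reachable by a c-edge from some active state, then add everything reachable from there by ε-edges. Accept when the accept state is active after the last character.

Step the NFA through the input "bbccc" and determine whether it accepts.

Answer: REJECT

Derivation:
S₀ = ε-closure({0}) = {0,1,2,4,6,8}
'b' @ 1: {3,4,5,6,7,8,10}
'b' @ 2: {1,3,4,5,6,7,8,10,11}  (accept∈set)
'c' @ 3: {}  — dead — no transitions
rest 'cc' ignored (set empty)
end set {} — state 1 not in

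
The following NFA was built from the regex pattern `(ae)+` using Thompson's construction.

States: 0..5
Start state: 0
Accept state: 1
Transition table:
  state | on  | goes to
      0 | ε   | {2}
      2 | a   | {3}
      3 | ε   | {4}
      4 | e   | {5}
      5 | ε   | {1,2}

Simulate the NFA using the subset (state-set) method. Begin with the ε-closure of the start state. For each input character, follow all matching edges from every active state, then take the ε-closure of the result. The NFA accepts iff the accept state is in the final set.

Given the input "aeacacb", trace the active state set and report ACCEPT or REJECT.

initial (ε-close {0}): {0,2}
'a' @ 1: {3,4}
'e' @ 2: {1,2,5}  [accepting]
'a' @ 3: {3,4}
'c' @ 4: {}  — dead — no transitions
rest 'acb' ignored (set empty)
after full input: {}  (accept=1 not in)

Answer: REJECT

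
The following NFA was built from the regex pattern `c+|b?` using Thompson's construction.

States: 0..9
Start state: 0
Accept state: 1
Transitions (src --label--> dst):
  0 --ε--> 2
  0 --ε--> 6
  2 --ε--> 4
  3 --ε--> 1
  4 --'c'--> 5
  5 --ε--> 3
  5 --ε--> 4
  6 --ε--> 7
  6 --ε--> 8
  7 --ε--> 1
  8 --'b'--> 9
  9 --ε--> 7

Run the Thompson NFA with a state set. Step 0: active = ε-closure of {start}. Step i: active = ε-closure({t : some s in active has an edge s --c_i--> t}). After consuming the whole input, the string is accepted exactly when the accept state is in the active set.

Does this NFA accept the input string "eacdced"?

Answer: REJECT

Derivation:
S₀ = ε-closure({0}) = {0,1,2,4,6,7,8}
'e' @ 1: {}  — state set empty
rest 'acdced' ignored (set empty)
final: {}; accept 1 not in set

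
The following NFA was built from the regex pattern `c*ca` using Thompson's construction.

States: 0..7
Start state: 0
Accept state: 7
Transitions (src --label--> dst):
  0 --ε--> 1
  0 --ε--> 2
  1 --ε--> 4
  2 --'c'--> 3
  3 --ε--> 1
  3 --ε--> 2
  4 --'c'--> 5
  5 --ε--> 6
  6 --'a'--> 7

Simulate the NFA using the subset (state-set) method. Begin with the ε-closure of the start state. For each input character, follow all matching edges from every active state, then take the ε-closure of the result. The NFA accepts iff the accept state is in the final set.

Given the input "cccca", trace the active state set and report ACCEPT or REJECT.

S₀ = ε-closure({0}) = {0,1,2,4}
'c' @ 1: {1,2,3,4,5,6}
'c' @ 2: {1,2,3,4,5,6}
'c' @ 3: {1,2,3,4,5,6}
'c' @ 4: {1,2,3,4,5,6}
'a' @ 5: {7}  [accepting]
end set {7} — state 7 in

Answer: ACCEPT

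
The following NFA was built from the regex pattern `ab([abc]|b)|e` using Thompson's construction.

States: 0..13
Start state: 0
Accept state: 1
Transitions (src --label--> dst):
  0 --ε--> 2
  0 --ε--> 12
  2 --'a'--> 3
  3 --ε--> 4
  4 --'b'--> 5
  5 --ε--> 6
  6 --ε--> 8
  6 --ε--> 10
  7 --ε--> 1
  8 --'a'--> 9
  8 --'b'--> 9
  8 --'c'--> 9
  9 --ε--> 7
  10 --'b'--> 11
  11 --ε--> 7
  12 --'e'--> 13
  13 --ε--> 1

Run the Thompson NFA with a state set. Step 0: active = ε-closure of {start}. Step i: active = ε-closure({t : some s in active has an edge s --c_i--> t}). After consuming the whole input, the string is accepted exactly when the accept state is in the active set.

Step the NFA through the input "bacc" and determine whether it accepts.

start: ε-closure({0}) = {0,2,12}
'b' @ 1: {}  — dead — no transitions
rest 'acc' ignored (set empty)
end set {} — state 1 not in

Answer: REJECT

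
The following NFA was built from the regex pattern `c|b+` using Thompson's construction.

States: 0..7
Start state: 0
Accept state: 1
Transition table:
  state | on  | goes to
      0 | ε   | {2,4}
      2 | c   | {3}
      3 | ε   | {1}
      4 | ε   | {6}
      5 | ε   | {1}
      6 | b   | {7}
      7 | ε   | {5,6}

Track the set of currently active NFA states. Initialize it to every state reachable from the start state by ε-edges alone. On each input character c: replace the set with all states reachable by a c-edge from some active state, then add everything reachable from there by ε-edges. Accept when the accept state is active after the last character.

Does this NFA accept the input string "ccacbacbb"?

Answer: REJECT

Derivation:
start: ε-closure({0}) = {0,2,4,6}
'c' @ 1: {1,3}  [accepting]
'c' @ 2: {}  — no active states
rest 'acbacbb' ignored (set empty)
final: {}; accept 1 not in set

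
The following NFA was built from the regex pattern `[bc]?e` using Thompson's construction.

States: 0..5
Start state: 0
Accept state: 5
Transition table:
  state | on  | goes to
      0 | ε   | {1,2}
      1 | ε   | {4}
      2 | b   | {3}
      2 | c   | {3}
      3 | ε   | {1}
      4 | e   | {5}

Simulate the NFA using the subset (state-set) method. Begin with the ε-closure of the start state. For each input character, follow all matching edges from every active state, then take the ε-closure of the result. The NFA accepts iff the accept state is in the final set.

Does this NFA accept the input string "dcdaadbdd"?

start: ε-closure({0}) = {0,1,2,4}
'd' @ 1: {}  — dead — no transitions
rest 'cdaadbdd' ignored (set empty)
after full input: {}  (accept=5 not in)

Answer: REJECT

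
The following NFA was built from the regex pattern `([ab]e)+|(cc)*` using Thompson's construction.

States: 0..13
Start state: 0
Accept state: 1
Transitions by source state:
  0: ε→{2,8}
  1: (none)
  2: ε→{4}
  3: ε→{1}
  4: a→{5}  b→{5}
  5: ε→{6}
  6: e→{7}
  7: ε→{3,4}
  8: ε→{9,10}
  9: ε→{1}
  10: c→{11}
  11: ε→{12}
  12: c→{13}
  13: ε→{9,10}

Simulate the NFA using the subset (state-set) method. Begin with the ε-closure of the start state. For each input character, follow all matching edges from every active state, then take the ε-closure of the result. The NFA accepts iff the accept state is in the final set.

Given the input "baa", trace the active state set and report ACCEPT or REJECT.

S₀ = ε-closure({0}) = {0,1,2,4,8,9,10}
'b' @ 1: {5,6}
'a' @ 2: {}  — no active states
rest 'a' ignored (set empty)
after full input: {}  (accept=1 not in)

Answer: REJECT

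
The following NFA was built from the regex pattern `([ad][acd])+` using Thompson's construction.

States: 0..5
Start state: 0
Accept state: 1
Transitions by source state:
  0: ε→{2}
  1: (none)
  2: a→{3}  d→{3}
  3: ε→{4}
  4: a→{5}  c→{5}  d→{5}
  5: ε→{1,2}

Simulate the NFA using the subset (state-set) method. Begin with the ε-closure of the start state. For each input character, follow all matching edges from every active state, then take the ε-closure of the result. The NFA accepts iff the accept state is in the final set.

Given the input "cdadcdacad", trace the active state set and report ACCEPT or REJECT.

Answer: REJECT

Trace:
S₀ = ε-closure({0}) = {0,2}
'c' @ 1: {}  — no active states
rest 'dadcdacad' ignored (set empty)
end set {} — state 1 not in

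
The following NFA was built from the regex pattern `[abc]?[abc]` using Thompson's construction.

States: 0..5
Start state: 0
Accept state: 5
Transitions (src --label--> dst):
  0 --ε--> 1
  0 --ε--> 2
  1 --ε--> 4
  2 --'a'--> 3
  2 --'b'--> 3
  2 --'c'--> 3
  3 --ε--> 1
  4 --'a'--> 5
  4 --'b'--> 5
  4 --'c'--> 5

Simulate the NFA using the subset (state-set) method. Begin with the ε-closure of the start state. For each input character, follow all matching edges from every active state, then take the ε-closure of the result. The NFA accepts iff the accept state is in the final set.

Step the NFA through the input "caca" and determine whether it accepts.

Answer: REJECT

Derivation:
initial (ε-close {0}): {0,1,2,4}
'c' @ 1: {1,3,4,5}  (accept∈set)
'a' @ 2: {5}  (accept∈set)
'c' @ 3: {}  — no active states
rest 'a' ignored (set empty)
final: {}; accept 5 not in set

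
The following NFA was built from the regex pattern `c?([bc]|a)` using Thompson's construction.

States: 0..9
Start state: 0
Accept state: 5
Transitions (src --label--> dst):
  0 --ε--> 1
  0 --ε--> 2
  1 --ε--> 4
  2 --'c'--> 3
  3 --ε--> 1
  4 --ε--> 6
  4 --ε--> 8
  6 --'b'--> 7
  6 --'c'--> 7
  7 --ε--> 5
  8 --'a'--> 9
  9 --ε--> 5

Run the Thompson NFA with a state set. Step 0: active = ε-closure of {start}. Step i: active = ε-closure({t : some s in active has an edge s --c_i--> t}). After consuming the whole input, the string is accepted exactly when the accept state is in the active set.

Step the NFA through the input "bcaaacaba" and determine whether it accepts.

Answer: REJECT

Trace:
initial (ε-close {0}): {0,1,2,4,6,8}
'b' @ 1: {5,7}  [accepting]
'c' @ 2: {}  — state set empty
rest 'aaacaba' ignored (set empty)
after full input: {}  (accept=5 not in)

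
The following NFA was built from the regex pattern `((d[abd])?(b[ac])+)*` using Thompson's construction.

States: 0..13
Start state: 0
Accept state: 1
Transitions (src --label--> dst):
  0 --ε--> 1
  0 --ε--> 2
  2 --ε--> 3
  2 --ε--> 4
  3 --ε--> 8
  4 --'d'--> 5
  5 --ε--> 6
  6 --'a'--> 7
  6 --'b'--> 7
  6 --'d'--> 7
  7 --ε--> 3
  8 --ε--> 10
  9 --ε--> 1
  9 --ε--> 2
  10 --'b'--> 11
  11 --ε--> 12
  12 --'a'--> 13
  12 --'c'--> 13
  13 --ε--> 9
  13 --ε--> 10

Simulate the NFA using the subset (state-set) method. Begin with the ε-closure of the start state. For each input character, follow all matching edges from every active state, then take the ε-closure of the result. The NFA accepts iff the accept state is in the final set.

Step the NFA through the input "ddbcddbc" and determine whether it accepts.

Answer: ACCEPT

Steps:
initial (ε-close {0}): {0,1,2,3,4,8,10}
'd' @ 1: {5,6}
'd' @ 2: {3,7,8,10}
'b' @ 3: {11,12}
'c' @ 4: {1,2,3,4,8,9,10,13}  ✓accept
'd' @ 5: {5,6}
'd' @ 6: {3,7,8,10}
'b' @ 7: {11,12}
'c' @ 8: {1,2,3,4,8,9,10,13}  ✓accept
end set {1,2,3,4,8,9,10,13} — state 1 in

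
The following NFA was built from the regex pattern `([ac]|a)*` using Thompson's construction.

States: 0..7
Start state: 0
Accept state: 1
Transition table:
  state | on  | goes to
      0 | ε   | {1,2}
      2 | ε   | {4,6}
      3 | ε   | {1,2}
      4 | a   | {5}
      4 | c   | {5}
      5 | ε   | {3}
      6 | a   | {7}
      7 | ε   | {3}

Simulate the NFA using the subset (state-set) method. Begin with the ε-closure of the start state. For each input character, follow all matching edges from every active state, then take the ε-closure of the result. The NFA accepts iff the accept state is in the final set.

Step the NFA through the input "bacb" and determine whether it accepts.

Answer: REJECT

Steps:
start: ε-closure({0}) = {0,1,2,4,6}
'b' @ 1: {}  — state set empty
rest 'acb' ignored (set empty)
end set {} — state 1 not in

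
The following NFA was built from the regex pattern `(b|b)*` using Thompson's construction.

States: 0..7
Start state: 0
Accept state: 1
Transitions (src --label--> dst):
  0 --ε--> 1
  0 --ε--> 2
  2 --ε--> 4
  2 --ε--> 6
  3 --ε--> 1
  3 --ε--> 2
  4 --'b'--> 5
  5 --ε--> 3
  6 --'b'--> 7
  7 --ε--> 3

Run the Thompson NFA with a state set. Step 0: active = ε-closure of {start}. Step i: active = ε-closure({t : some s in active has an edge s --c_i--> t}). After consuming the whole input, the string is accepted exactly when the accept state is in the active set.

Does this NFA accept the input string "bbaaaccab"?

Answer: REJECT

Steps:
S₀ = ε-closure({0}) = {0,1,2,4,6}
'b' @ 1: {1,2,3,4,5,6,7}  ✓accept
'b' @ 2: {1,2,3,4,5,6,7}  ✓accept
'a' @ 3: {}  — dead — no transitions
rest 'aaccab' ignored (set empty)
after full input: {}  (accept=1 not in)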